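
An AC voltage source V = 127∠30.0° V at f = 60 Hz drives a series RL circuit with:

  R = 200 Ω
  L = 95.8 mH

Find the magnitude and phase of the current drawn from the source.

Step 1 — Angular frequency: ω = 2π·f = 2π·60 = 377 rad/s.
Step 2 — Component impedances:
  R: Z = R = 200 Ω
  L: Z = jωL = j·377·0.0958 = 0 + j36.12 Ω
Step 3 — Series combination: Z_total = R + L = 200 + j36.12 Ω = 203.2∠10.2° Ω.
Step 4 — Source phasor: V = 127∠30.0° V = 110 + j63.5 V.
Step 5 — Ohm's law: I = V / Z_total = (110 + j63.5) / (200 + j36.12) = 0.5881 + j0.2113 A.
Step 6 — Convert to polar: |I| = 0.6249 A, ∠I = 19.8°.

I = 0.6249∠19.8° A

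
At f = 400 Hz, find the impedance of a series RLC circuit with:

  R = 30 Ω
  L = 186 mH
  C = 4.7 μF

Step 1 — Angular frequency: ω = 2π·f = 2π·400 = 2513 rad/s.
Step 2 — Component impedances:
  R: Z = R = 30 Ω
  L: Z = jωL = j·2513·0.186 = 0 + j467.5 Ω
  C: Z = 1/(jωC) = -j/(ω·C) = 0 - j84.66 Ω
Step 3 — Series combination: Z_total = R + L + C = 30 + j382.8 Ω = 384∠85.5° Ω.

Z = 30 + j382.8 Ω = 384∠85.5° Ω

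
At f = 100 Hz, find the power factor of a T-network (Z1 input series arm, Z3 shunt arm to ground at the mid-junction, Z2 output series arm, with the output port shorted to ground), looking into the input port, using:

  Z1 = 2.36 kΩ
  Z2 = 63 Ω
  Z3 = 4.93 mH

Step 1 — Angular frequency: ω = 2π·f = 2π·100 = 628.3 rad/s.
Step 2 — Component impedances:
  Z1: Z = R = 2360 Ω
  Z2: Z = R = 63 Ω
  Z3: Z = jωL = j·628.3·0.00493 = 0 + j3.098 Ω
Step 3 — With the output port shorted to ground, the output series arm Z2 runs from the junction to ground; the shunt arm Z3 also runs from the junction to ground. They appear in parallel: Z3 || Z2 = 0.1519 + j3.09 Ω.
Step 4 — Series with input arm Z1: Z_in = Z1 + (Z3 || Z2) = 2360 + j3.09 Ω = 2360∠0.1° Ω.
Step 5 — Power factor: PF = cos(φ) = Re(Z)/|Z| = 2360/2360 = 1.
Step 6 — Type: Im(Z) = 3.09 ⇒ lagging (phase φ = 0.1°).

PF = 1 (lagging, φ = 0.1°)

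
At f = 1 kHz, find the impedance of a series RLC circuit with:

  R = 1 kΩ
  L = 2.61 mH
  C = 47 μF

Step 1 — Angular frequency: ω = 2π·f = 2π·1000 = 6283 rad/s.
Step 2 — Component impedances:
  R: Z = R = 1000 Ω
  L: Z = jωL = j·6283·0.00261 = 0 + j16.4 Ω
  C: Z = 1/(jωC) = -j/(ω·C) = 0 - j3.386 Ω
Step 3 — Series combination: Z_total = R + L + C = 1000 + j13.01 Ω = 1000∠0.7° Ω.

Z = 1000 + j13.01 Ω = 1000∠0.7° Ω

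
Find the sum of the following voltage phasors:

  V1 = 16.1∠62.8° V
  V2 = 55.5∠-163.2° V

Step 1 — Convert each phasor to rectangular form:
  V1 = 16.1·(cos(62.8°) + j·sin(62.8°)) = 7.359 + j14.32 V
  V2 = 55.5·(cos(-163.2°) + j·sin(-163.2°)) = -53.13 - j16.04 V
Step 2 — Sum components: V_total = -45.77 - j1.722 V.
Step 3 — Convert to polar: |V_total| = 45.8 V, ∠V_total = -177.8°.

V_total = 45.8∠-177.8° V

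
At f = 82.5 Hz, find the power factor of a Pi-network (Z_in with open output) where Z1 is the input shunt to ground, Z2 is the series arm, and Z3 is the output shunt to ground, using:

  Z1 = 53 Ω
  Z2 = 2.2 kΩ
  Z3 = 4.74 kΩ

Step 1 — Angular frequency: ω = 2π·f = 2π·82.5 = 518.4 rad/s.
Step 2 — Component impedances:
  Z1: Z = R = 53 Ω
  Z2: Z = R = 2200 Ω
  Z3: Z = R = 4740 Ω
Step 3 — With open output, the series arm Z2 and the output shunt Z3 appear in series to ground: Z2 + Z3 = 6940 Ω.
Step 4 — Parallel with input shunt Z1: Z_in = Z1 || (Z2 + Z3) = 52.6 Ω = 52.6∠0.0° Ω.
Step 5 — Power factor: PF = cos(φ) = Re(Z)/|Z| = 52.6/52.6 = 1.
Step 6 — Type: Im(Z) = 0 ⇒ unity (phase φ = 0.0°).

PF = 1 (unity, φ = 0.0°)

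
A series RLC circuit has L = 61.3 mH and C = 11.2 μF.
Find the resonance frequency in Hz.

Step 1 — Resonance condition Im(Z)=0 gives ω₀ = 1/√(LC).
Step 2 — ω₀ = 1/√(0.0613·1.12e-05) = 1207 rad/s.
Step 3 — f₀ = ω₀/(2π) = 192.1 Hz.

f₀ = 192.1 Hz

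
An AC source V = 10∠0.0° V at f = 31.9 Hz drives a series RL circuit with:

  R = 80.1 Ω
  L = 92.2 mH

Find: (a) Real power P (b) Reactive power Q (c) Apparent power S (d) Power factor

Step 1 — Angular frequency: ω = 2π·f = 2π·31.9 = 200.4 rad/s.
Step 2 — Component impedances:
  R: Z = R = 80.1 Ω
  L: Z = jωL = j·200.4·0.0922 = 0 + j18.48 Ω
Step 3 — Series combination: Z_total = R + L = 80.1 + j18.48 Ω = 82.2∠13.0° Ω.
Step 4 — Source phasor: V = 10∠0.0° V = 10 V.
Step 5 — Current: I = V / Z = 0.1185 - j0.02735 A = 0.1216∠-13.0° A.
Step 6 — Complex power: S = V·I* = 1.185 + j0.2735 VA.
Step 7 — Real power: P = Re(S) = 1.185 W.
Step 8 — Reactive power: Q = Im(S) = 0.2735 VAR.
Step 9 — Apparent power: |S| = 1.216 VA.
Step 10 — Power factor: PF = P/|S| = 0.9744 (lagging).

(a) P = 1.185 W  (b) Q = 0.2735 VAR  (c) S = 1.216 VA  (d) PF = 0.9744 (lagging)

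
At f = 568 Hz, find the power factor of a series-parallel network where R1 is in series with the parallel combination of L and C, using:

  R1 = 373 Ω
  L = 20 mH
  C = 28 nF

Step 1 — Angular frequency: ω = 2π·f = 2π·568 = 3569 rad/s.
Step 2 — Component impedances:
  R1: Z = R = 373 Ω
  L: Z = jωL = j·3569·0.02 = 0 + j71.38 Ω
  C: Z = 1/(jωC) = -j/(ω·C) = 0 - j1.001e+04 Ω
Step 3 — Parallel branch: L || C = 1/(1/L + 1/C) = 0 + j71.89 Ω.
Step 4 — Series with R1: Z_total = R1 + (L || C) = 373 + j71.89 Ω = 379.9∠10.9° Ω.
Step 5 — Power factor: PF = cos(φ) = Re(Z)/|Z| = 373/379.86 = 0.9819.
Step 6 — Type: Im(Z) = 71.89 ⇒ lagging (phase φ = 10.9°).

PF = 0.9819 (lagging, φ = 10.9°)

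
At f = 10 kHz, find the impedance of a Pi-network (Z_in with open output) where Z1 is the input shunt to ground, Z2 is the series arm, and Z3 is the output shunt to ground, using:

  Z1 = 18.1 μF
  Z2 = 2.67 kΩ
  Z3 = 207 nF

Step 1 — Angular frequency: ω = 2π·f = 2π·1e+04 = 6.283e+04 rad/s.
Step 2 — Component impedances:
  Z1: Z = 1/(jωC) = -j/(ω·C) = 0 - j0.8793 Ω
  Z2: Z = R = 2670 Ω
  Z3: Z = 1/(jωC) = -j/(ω·C) = 0 - j76.89 Ω
Step 3 — With open output, the series arm Z2 and the output shunt Z3 appear in series to ground: Z2 + Z3 = 2670 - j76.89 Ω.
Step 4 — Parallel with input shunt Z1: Z_in = Z1 || (Z2 + Z3) = 0.0002893 - j0.8793 Ω = 0.8793∠-90.0° Ω.

Z = 0.0002893 - j0.8793 Ω = 0.8793∠-90.0° Ω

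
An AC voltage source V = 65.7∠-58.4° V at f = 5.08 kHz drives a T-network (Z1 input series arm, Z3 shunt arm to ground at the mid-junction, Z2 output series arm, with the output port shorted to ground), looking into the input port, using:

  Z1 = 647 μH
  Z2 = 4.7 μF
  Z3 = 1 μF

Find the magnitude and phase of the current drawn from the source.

Step 1 — Angular frequency: ω = 2π·f = 2π·5080 = 3.192e+04 rad/s.
Step 2 — Component impedances:
  Z1: Z = jωL = j·3.192e+04·0.000647 = 0 + j20.65 Ω
  Z2: Z = 1/(jωC) = -j/(ω·C) = 0 - j6.666 Ω
  Z3: Z = 1/(jωC) = -j/(ω·C) = 0 - j31.33 Ω
Step 3 — With the output port shorted to ground, the output series arm Z2 runs from the junction to ground; the shunt arm Z3 also runs from the junction to ground. They appear in parallel: Z3 || Z2 = 0 - j5.496 Ω.
Step 4 — Series with input arm Z1: Z_in = Z1 + (Z3 || Z2) = 0 + j15.15 Ω = 15.15∠90.0° Ω.
Step 5 — Source phasor: V = 65.7∠-58.4° V = 34.43 - j55.96 V.
Step 6 — Ohm's law: I = V / Z_total = (34.43 - j55.96) / (0 + j15.15) = -3.692 - j2.272 A.
Step 7 — Convert to polar: |I| = 4.335 A, ∠I = -148.4°.

I = 4.335∠-148.4° A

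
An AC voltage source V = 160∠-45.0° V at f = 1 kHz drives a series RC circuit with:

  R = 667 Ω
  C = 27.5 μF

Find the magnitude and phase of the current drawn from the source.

Step 1 — Angular frequency: ω = 2π·f = 2π·1000 = 6283 rad/s.
Step 2 — Component impedances:
  R: Z = R = 667 Ω
  C: Z = 1/(jωC) = -j/(ω·C) = 0 - j5.787 Ω
Step 3 — Series combination: Z_total = R + C = 667 - j5.787 Ω = 667∠-0.5° Ω.
Step 4 — Source phasor: V = 160∠-45.0° V = 113.1 - j113.1 V.
Step 5 — Ohm's law: I = V / Z_total = (113.1 - j113.1) / (667 - j5.787) = 0.1711 - j0.1681 A.
Step 6 — Convert to polar: |I| = 0.2399 A, ∠I = -44.5°.

I = 0.2399∠-44.5° A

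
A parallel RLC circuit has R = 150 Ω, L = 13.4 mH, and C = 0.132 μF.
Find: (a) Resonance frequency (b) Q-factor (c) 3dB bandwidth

Step 1 — Resonance: ω₀ = 1/√(LC) = 1/√(0.0134·1.32e-07) = 2.378e+04 rad/s.
Step 2 — f₀ = ω₀/(2π) = 3784 Hz.
Step 3 — Parallel Q: Q = R/(ω₀L) = 150/(2.378e+04·0.0134) = 0.4708.
Step 4 — Bandwidth: Δω = ω₀/Q = 5.051e+04 rad/s; BW = Δω/(2π) = 8038 Hz.

(a) f₀ = 3784 Hz  (b) Q = 0.4708  (c) BW = 8038 Hz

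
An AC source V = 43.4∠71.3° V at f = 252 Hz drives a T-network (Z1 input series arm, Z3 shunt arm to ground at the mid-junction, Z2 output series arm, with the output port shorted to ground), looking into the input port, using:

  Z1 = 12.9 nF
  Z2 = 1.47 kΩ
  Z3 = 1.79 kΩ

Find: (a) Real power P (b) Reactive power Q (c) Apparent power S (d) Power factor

Step 1 — Angular frequency: ω = 2π·f = 2π·252 = 1583 rad/s.
Step 2 — Component impedances:
  Z1: Z = 1/(jωC) = -j/(ω·C) = 0 - j4.896e+04 Ω
  Z2: Z = R = 1470 Ω
  Z3: Z = R = 1790 Ω
Step 3 — With the output port shorted to ground, the output series arm Z2 runs from the junction to ground; the shunt arm Z3 also runs from the junction to ground. They appear in parallel: Z3 || Z2 = 807.1 Ω.
Step 4 — Series with input arm Z1: Z_in = Z1 + (Z3 || Z2) = 807.1 - j4.896e+04 Ω = 4.897e+04∠-89.1° Ω.
Step 5 — Source phasor: V = 43.4∠71.3° V = 13.91 + j41.11 V.
Step 6 — Current: I = V / Z = -0.0008348 + j0.000298 A = 0.0008863∠160.4° A.
Step 7 — Complex power: S = V·I* = 0.0006341 - j0.03846 VA.
Step 8 — Real power: P = Re(S) = 0.0006341 W.
Step 9 — Reactive power: Q = Im(S) = -0.03846 VAR.
Step 10 — Apparent power: |S| = 0.03847 VA.
Step 11 — Power factor: PF = P/|S| = 0.01648 (leading).

(a) P = 0.0006341 W  (b) Q = -0.03846 VAR  (c) S = 0.03847 VA  (d) PF = 0.01648 (leading)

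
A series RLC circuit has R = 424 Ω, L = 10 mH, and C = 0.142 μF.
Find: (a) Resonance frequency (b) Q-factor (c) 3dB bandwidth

Step 1 — Resonance: ω₀ = 1/√(LC) = 1/√(0.01·1.42e-07) = 2.654e+04 rad/s.
Step 2 — f₀ = ω₀/(2π) = 4224 Hz.
Step 3 — Series Q: Q = ω₀L/R = 2.654e+04·0.01/424 = 0.6259.
Step 4 — Bandwidth: Δω = ω₀/Q = 4.24e+04 rad/s; BW = Δω/(2π) = 6748 Hz.

(a) f₀ = 4224 Hz  (b) Q = 0.6259  (c) BW = 6748 Hz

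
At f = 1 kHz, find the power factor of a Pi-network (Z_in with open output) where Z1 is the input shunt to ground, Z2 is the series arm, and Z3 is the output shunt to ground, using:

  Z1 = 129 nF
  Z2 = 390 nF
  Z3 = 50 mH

Step 1 — Angular frequency: ω = 2π·f = 2π·1000 = 6283 rad/s.
Step 2 — Component impedances:
  Z1: Z = 1/(jωC) = -j/(ω·C) = 0 - j1234 Ω
  Z2: Z = 1/(jωC) = -j/(ω·C) = 0 - j408.1 Ω
  Z3: Z = jωL = j·6283·0.05 = 0 + j314.2 Ω
Step 3 — With open output, the series arm Z2 and the output shunt Z3 appear in series to ground: Z2 + Z3 = 0 - j93.93 Ω.
Step 4 — Parallel with input shunt Z1: Z_in = Z1 || (Z2 + Z3) = 0 - j87.29 Ω = 87.29∠-90.0° Ω.
Step 5 — Power factor: PF = cos(φ) = Re(Z)/|Z| = 0/87.29 = 0.
Step 6 — Type: Im(Z) = -87.29 ⇒ leading (phase φ = -90.0°).

PF = 0 (leading, φ = -90.0°)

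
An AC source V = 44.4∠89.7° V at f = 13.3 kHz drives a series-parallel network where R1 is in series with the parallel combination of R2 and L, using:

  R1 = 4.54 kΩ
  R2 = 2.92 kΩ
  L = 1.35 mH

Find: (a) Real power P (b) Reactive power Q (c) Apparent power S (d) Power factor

Step 1 — Angular frequency: ω = 2π·f = 2π·1.33e+04 = 8.357e+04 rad/s.
Step 2 — Component impedances:
  R1: Z = R = 4540 Ω
  R2: Z = R = 2920 Ω
  L: Z = jωL = j·8.357e+04·0.00135 = 0 + j112.8 Ω
Step 3 — Parallel branch: R2 || L = 1/(1/R2 + 1/L) = 4.352 + j112.6 Ω.
Step 4 — Series with R1: Z_total = R1 + (R2 || L) = 4544 + j112.6 Ω = 4546∠1.4° Ω.
Step 5 — Source phasor: V = 44.4∠89.7° V = 0.2325 + j44.4 V.
Step 6 — Current: I = V / Z = 0.0002932 + j0.009763 A = 0.009767∠88.3° A.
Step 7 — Complex power: S = V·I* = 0.4335 + j0.01075 VA.
Step 8 — Real power: P = Re(S) = 0.4335 W.
Step 9 — Reactive power: Q = Im(S) = 0.01075 VAR.
Step 10 — Apparent power: |S| = 0.4337 VA.
Step 11 — Power factor: PF = P/|S| = 0.9997 (lagging).

(a) P = 0.4335 W  (b) Q = 0.01075 VAR  (c) S = 0.4337 VA  (d) PF = 0.9997 (lagging)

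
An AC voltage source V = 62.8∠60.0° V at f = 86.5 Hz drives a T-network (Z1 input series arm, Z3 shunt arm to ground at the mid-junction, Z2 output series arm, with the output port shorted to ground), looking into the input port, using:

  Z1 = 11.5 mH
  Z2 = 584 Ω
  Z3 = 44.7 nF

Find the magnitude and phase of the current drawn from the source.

Step 1 — Angular frequency: ω = 2π·f = 2π·86.5 = 543.5 rad/s.
Step 2 — Component impedances:
  Z1: Z = jωL = j·543.5·0.0115 = 0 + j6.25 Ω
  Z2: Z = R = 584 Ω
  Z3: Z = 1/(jωC) = -j/(ω·C) = 0 - j4.116e+04 Ω
Step 3 — With the output port shorted to ground, the output series arm Z2 runs from the junction to ground; the shunt arm Z3 also runs from the junction to ground. They appear in parallel: Z3 || Z2 = 583.9 - j8.284 Ω.
Step 4 — Series with input arm Z1: Z_in = Z1 + (Z3 || Z2) = 583.9 - j2.034 Ω = 583.9∠-0.2° Ω.
Step 5 — Source phasor: V = 62.8∠60.0° V = 31.4 + j54.39 V.
Step 6 — Ohm's law: I = V / Z_total = (31.4 + j54.39) / (583.9 - j2.034) = 0.05345 + j0.09333 A.
Step 7 — Convert to polar: |I| = 0.1076 A, ∠I = 60.2°.

I = 0.1076∠60.2° A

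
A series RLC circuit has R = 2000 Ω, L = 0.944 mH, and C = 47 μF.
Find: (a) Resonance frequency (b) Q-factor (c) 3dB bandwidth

Step 1 — Resonance condition Im(Z)=0 gives ω₀ = 1/√(LC).
Step 2 — ω₀ = 1/√(0.000944·4.7e-05) = 4748 rad/s.
Step 3 — f₀ = ω₀/(2π) = 755.6 Hz.
Step 4 — Series Q: Q = ω₀L/R = 4748·0.000944/2000 = 0.002241.
Step 5 — 3dB bandwidth: Δω = ω₀/Q = 2.119e+06 rad/s; BW = Δω/(2π) = 3.372e+05 Hz.

(a) f₀ = 755.6 Hz  (b) Q = 0.002241  (c) BW = 3.372e+05 Hz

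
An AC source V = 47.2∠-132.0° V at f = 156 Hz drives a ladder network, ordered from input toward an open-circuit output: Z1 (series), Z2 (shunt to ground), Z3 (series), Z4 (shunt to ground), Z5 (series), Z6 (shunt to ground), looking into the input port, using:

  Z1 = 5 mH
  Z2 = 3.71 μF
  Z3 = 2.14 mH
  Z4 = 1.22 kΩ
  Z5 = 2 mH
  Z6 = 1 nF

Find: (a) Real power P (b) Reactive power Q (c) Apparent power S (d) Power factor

Step 1 — Angular frequency: ω = 2π·f = 2π·156 = 980.2 rad/s.
Step 2 — Component impedances:
  Z1: Z = jωL = j·980.2·0.005 = 0 + j4.901 Ω
  Z2: Z = 1/(jωC) = -j/(ω·C) = 0 - j275 Ω
  Z3: Z = jωL = j·980.2·0.00214 = 0 + j2.098 Ω
  Z4: Z = R = 1220 Ω
  Z5: Z = jωL = j·980.2·0.002 = 0 + j1.96 Ω
  Z6: Z = 1/(jωC) = -j/(ω·C) = 0 - j1.02e+06 Ω
Step 3 — Ladder network (open output): work backward from the far end, alternating series and parallel combinations. Z_in = 59 - j256.8 Ω = 263.5∠-77.1° Ω.
Step 4 — Source phasor: V = 47.2∠-132.0° V = -31.58 - j35.08 V.
Step 5 — Current: I = V / Z = 0.1029 - j0.1466 A = 0.1791∠-54.9° A.
Step 6 — Complex power: S = V·I* = 1.893 - j8.24 VA.
Step 7 — Real power: P = Re(S) = 1.893 W.
Step 8 — Reactive power: Q = Im(S) = -8.24 VAR.
Step 9 — Apparent power: |S| = 8.454 VA.
Step 10 — Power factor: PF = P/|S| = 0.2239 (leading).

(a) P = 1.893 W  (b) Q = -8.24 VAR  (c) S = 8.454 VA  (d) PF = 0.2239 (leading)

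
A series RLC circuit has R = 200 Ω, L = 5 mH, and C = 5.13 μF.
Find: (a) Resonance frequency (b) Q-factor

Step 1 — Resonance condition Im(Z)=0 gives ω₀ = 1/√(LC).
Step 2 — ω₀ = 1/√(0.005·5.13e-06) = 6244 rad/s.
Step 3 — f₀ = ω₀/(2π) = 993.7 Hz.
Step 4 — Series Q: Q = ω₀L/R = 6244·0.005/200 = 0.1561.

(a) f₀ = 993.7 Hz  (b) Q = 0.1561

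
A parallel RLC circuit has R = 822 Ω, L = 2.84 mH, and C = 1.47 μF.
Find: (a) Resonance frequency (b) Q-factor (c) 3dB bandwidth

Step 1 — Resonance: ω₀ = 1/√(LC) = 1/√(0.00284·1.47e-06) = 1.548e+04 rad/s.
Step 2 — f₀ = ω₀/(2π) = 2463 Hz.
Step 3 — Parallel Q: Q = R/(ω₀L) = 822/(1.548e+04·0.00284) = 18.7.
Step 4 — Bandwidth: Δω = ω₀/Q = 827.6 rad/s; BW = Δω/(2π) = 131.7 Hz.

(a) f₀ = 2463 Hz  (b) Q = 18.7  (c) BW = 131.7 Hz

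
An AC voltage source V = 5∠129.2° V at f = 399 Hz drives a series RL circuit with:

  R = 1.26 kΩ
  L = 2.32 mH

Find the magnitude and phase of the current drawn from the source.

Step 1 — Angular frequency: ω = 2π·f = 2π·399 = 2507 rad/s.
Step 2 — Component impedances:
  R: Z = R = 1260 Ω
  L: Z = jωL = j·2507·0.00232 = 0 + j5.816 Ω
Step 3 — Series combination: Z_total = R + L = 1260 + j5.816 Ω = 1260∠0.3° Ω.
Step 4 — Source phasor: V = 5∠129.2° V = -3.16 + j3.875 V.
Step 5 — Ohm's law: I = V / Z_total = (-3.16 + j3.875) / (1260 + j5.816) = -0.002494 + j0.003087 A.
Step 6 — Convert to polar: |I| = 0.003968 A, ∠I = 128.9°.

I = 0.003968∠128.9° A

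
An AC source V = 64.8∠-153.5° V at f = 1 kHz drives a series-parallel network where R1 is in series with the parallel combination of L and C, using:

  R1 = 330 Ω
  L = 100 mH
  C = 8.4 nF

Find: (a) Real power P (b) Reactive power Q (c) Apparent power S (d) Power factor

Step 1 — Angular frequency: ω = 2π·f = 2π·1000 = 6283 rad/s.
Step 2 — Component impedances:
  R1: Z = R = 330 Ω
  L: Z = jωL = j·6283·0.1 = 0 + j628.3 Ω
  C: Z = 1/(jωC) = -j/(ω·C) = 0 - j1.895e+04 Ω
Step 3 — Parallel branch: L || C = 1/(1/L + 1/C) = 0 + j649.9 Ω.
Step 4 — Series with R1: Z_total = R1 + (L || C) = 330 + j649.9 Ω = 728.9∠63.1° Ω.
Step 5 — Source phasor: V = 64.8∠-153.5° V = -57.99 - j28.91 V.
Step 6 — Current: I = V / Z = -0.0714 + j0.05298 A = 0.08891∠143.4° A.
Step 7 — Complex power: S = V·I* = 2.608 + j5.137 VA.
Step 8 — Real power: P = Re(S) = 2.608 W.
Step 9 — Reactive power: Q = Im(S) = 5.137 VAR.
Step 10 — Apparent power: |S| = 5.761 VA.
Step 11 — Power factor: PF = P/|S| = 0.4528 (lagging).

(a) P = 2.608 W  (b) Q = 5.137 VAR  (c) S = 5.761 VA  (d) PF = 0.4528 (lagging)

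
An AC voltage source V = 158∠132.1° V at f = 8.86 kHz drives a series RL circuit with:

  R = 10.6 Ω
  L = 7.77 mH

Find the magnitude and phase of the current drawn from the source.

Step 1 — Angular frequency: ω = 2π·f = 2π·8860 = 5.567e+04 rad/s.
Step 2 — Component impedances:
  R: Z = R = 10.6 Ω
  L: Z = jωL = j·5.567e+04·0.00777 = 0 + j432.5 Ω
Step 3 — Series combination: Z_total = R + L = 10.6 + j432.5 Ω = 432.7∠88.6° Ω.
Step 4 — Source phasor: V = 158∠132.1° V = -105.9 + j117.2 V.
Step 5 — Ohm's law: I = V / Z_total = (-105.9 + j117.2) / (10.6 + j432.5) = 0.2649 + j0.2514 A.
Step 6 — Convert to polar: |I| = 0.3652 A, ∠I = 43.5°.

I = 0.3652∠43.5° A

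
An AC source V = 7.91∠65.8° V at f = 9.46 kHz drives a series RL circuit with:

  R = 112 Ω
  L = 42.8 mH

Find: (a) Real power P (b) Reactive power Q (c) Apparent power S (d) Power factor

Step 1 — Angular frequency: ω = 2π·f = 2π·9460 = 5.944e+04 rad/s.
Step 2 — Component impedances:
  R: Z = R = 112 Ω
  L: Z = jωL = j·5.944e+04·0.0428 = 0 + j2544 Ω
Step 3 — Series combination: Z_total = R + L = 112 + j2544 Ω = 2546∠87.5° Ω.
Step 4 — Source phasor: V = 7.91∠65.8° V = 3.242 + j7.215 V.
Step 5 — Current: I = V / Z = 0.002887 - j0.001147 A = 0.003106∠-21.7° A.
Step 6 — Complex power: S = V·I* = 0.001081 + j0.02455 VA.
Step 7 — Real power: P = Re(S) = 0.001081 W.
Step 8 — Reactive power: Q = Im(S) = 0.02455 VAR.
Step 9 — Apparent power: |S| = 0.02457 VA.
Step 10 — Power factor: PF = P/|S| = 0.04398 (lagging).

(a) P = 0.001081 W  (b) Q = 0.02455 VAR  (c) S = 0.02457 VA  (d) PF = 0.04398 (lagging)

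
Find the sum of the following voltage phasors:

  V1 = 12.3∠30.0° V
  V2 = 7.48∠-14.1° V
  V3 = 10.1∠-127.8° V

Step 1 — Convert each phasor to rectangular form:
  V1 = 12.3·(cos(30.0°) + j·sin(30.0°)) = 10.65 + j6.15 V
  V2 = 7.48·(cos(-14.1°) + j·sin(-14.1°)) = 7.255 - j1.822 V
  V3 = 10.1·(cos(-127.8°) + j·sin(-127.8°)) = -6.19 - j7.981 V
Step 2 — Sum components: V_total = 11.72 - j3.653 V.
Step 3 — Convert to polar: |V_total| = 12.27 V, ∠V_total = -17.3°.

V_total = 12.27∠-17.3° V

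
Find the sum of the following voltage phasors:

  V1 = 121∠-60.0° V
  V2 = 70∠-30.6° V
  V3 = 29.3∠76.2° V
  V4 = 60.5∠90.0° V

Step 1 — Convert each phasor to rectangular form:
  V1 = 121·(cos(-60.0°) + j·sin(-60.0°)) = 60.5 - j104.8 V
  V2 = 70·(cos(-30.6°) + j·sin(-30.6°)) = 60.25 - j35.63 V
  V3 = 29.3·(cos(76.2°) + j·sin(76.2°)) = 6.989 + j28.45 V
  V4 = 60.5·(cos(90.0°) + j·sin(90.0°)) = 0 + j60.5 V
Step 2 — Sum components: V_total = 127.7 - j51.47 V.
Step 3 — Convert to polar: |V_total| = 137.7 V, ∠V_total = -21.9°.

V_total = 137.7∠-21.9° V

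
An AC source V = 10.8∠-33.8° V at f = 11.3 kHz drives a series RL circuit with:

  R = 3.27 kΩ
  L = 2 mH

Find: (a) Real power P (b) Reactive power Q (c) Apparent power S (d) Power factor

Step 1 — Angular frequency: ω = 2π·f = 2π·1.13e+04 = 7.1e+04 rad/s.
Step 2 — Component impedances:
  R: Z = R = 3270 Ω
  L: Z = jωL = j·7.1e+04·0.002 = 0 + j142 Ω
Step 3 — Series combination: Z_total = R + L = 3270 + j142 Ω = 3273∠2.5° Ω.
Step 4 — Source phasor: V = 10.8∠-33.8° V = 8.975 - j6.008 V.
Step 5 — Current: I = V / Z = 0.00266 - j0.001953 A = 0.0033∠-36.3° A.
Step 6 — Complex power: S = V·I* = 0.0356 + j0.001546 VA.
Step 7 — Real power: P = Re(S) = 0.0356 W.
Step 8 — Reactive power: Q = Im(S) = 0.001546 VAR.
Step 9 — Apparent power: |S| = 0.03564 VA.
Step 10 — Power factor: PF = P/|S| = 0.9991 (lagging).

(a) P = 0.0356 W  (b) Q = 0.001546 VAR  (c) S = 0.03564 VA  (d) PF = 0.9991 (lagging)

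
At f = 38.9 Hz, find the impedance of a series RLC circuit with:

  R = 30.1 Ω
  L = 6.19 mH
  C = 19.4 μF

Step 1 — Angular frequency: ω = 2π·f = 2π·38.9 = 244.4 rad/s.
Step 2 — Component impedances:
  R: Z = R = 30.1 Ω
  L: Z = jωL = j·244.4·0.00619 = 0 + j1.513 Ω
  C: Z = 1/(jωC) = -j/(ω·C) = 0 - j210.9 Ω
Step 3 — Series combination: Z_total = R + L + C = 30.1 - j209.4 Ω = 211.5∠-81.8° Ω.

Z = 30.1 - j209.4 Ω = 211.5∠-81.8° Ω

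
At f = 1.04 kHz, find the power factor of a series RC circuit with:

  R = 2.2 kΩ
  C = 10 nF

Step 1 — Angular frequency: ω = 2π·f = 2π·1040 = 6535 rad/s.
Step 2 — Component impedances:
  R: Z = R = 2200 Ω
  C: Z = 1/(jωC) = -j/(ω·C) = 0 - j1.53e+04 Ω
Step 3 — Series combination: Z_total = R + C = 2200 - j1.53e+04 Ω = 1.546e+04∠-81.8° Ω.
Step 4 — Power factor: PF = cos(φ) = Re(Z)/|Z| = 2200/1.546e+04 = 0.1423.
Step 5 — Type: Im(Z) = -1.53e+04 ⇒ leading (phase φ = -81.8°).

PF = 0.1423 (leading, φ = -81.8°)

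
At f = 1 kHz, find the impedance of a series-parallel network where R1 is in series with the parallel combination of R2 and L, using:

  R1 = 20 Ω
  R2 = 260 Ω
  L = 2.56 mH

Step 1 — Angular frequency: ω = 2π·f = 2π·1000 = 6283 rad/s.
Step 2 — Component impedances:
  R1: Z = R = 20 Ω
  R2: Z = R = 260 Ω
  L: Z = jωL = j·6283·0.00256 = 0 + j16.08 Ω
Step 3 — Parallel branch: R2 || L = 1/(1/R2 + 1/L) = 0.9913 + j16.02 Ω.
Step 4 — Series with R1: Z_total = R1 + (R2 || L) = 20.99 + j16.02 Ω = 26.41∠37.4° Ω.

Z = 20.99 + j16.02 Ω = 26.41∠37.4° Ω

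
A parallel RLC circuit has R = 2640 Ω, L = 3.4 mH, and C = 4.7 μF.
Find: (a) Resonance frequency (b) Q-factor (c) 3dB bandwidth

Step 1 — Resonance: ω₀ = 1/√(LC) = 1/√(0.0034·4.7e-06) = 7911 rad/s.
Step 2 — f₀ = ω₀/(2π) = 1259 Hz.
Step 3 — Parallel Q: Q = R/(ω₀L) = 2640/(7911·0.0034) = 98.16.
Step 4 — Bandwidth: Δω = ω₀/Q = 80.59 rad/s; BW = Δω/(2π) = 12.83 Hz.

(a) f₀ = 1259 Hz  (b) Q = 98.16  (c) BW = 12.83 Hz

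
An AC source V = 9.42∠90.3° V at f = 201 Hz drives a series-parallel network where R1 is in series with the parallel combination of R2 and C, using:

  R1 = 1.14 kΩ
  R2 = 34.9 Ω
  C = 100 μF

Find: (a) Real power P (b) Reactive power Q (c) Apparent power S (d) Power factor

Step 1 — Angular frequency: ω = 2π·f = 2π·201 = 1263 rad/s.
Step 2 — Component impedances:
  R1: Z = R = 1140 Ω
  R2: Z = R = 34.9 Ω
  C: Z = 1/(jωC) = -j/(ω·C) = 0 - j7.918 Ω
Step 3 — Parallel branch: R2 || C = 1/(1/R2 + 1/C) = 1.709 - j7.531 Ω.
Step 4 — Series with R1: Z_total = R1 + (R2 || C) = 1142 - j7.531 Ω = 1142∠-0.4° Ω.
Step 5 — Source phasor: V = 9.42∠90.3° V = -0.04932 + j9.42 V.
Step 6 — Current: I = V / Z = -9.762e-05 + j0.00825 A = 0.008251∠90.7° A.
Step 7 — Complex power: S = V·I* = 0.07772 - j0.0005126 VA.
Step 8 — Real power: P = Re(S) = 0.07772 W.
Step 9 — Reactive power: Q = Im(S) = -0.0005126 VAR.
Step 10 — Apparent power: |S| = 0.07772 VA.
Step 11 — Power factor: PF = P/|S| = 1 (leading).

(a) P = 0.07772 W  (b) Q = -0.0005126 VAR  (c) S = 0.07772 VA  (d) PF = 1 (leading)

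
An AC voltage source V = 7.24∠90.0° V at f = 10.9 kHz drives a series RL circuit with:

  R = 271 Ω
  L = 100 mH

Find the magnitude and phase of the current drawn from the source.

Step 1 — Angular frequency: ω = 2π·f = 2π·1.09e+04 = 6.849e+04 rad/s.
Step 2 — Component impedances:
  R: Z = R = 271 Ω
  L: Z = jωL = j·6.849e+04·0.1 = 0 + j6849 Ω
Step 3 — Series combination: Z_total = R + L = 271 + j6849 Ω = 6854∠87.7° Ω.
Step 4 — Source phasor: V = 7.24∠90.0° V = 0 + j7.24 V.
Step 5 — Ohm's law: I = V / Z_total = (0 + j7.24) / (271 + j6849) = 0.001055 + j4.177e-05 A.
Step 6 — Convert to polar: |I| = 0.001056 A, ∠I = 2.3°.

I = 0.001056∠2.3° A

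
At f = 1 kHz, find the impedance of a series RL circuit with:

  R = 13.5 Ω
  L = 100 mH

Step 1 — Angular frequency: ω = 2π·f = 2π·1000 = 6283 rad/s.
Step 2 — Component impedances:
  R: Z = R = 13.5 Ω
  L: Z = jωL = j·6283·0.1 = 0 + j628.3 Ω
Step 3 — Series combination: Z_total = R + L = 13.5 + j628.3 Ω = 628.5∠88.8° Ω.

Z = 13.5 + j628.3 Ω = 628.5∠88.8° Ω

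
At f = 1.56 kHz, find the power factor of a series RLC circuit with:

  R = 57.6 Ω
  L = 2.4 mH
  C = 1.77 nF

Step 1 — Angular frequency: ω = 2π·f = 2π·1560 = 9802 rad/s.
Step 2 — Component impedances:
  R: Z = R = 57.6 Ω
  L: Z = jωL = j·9802·0.0024 = 0 + j23.52 Ω
  C: Z = 1/(jωC) = -j/(ω·C) = 0 - j5.764e+04 Ω
Step 3 — Series combination: Z_total = R + L + C = 57.6 - j5.762e+04 Ω = 5.762e+04∠-89.9° Ω.
Step 4 — Power factor: PF = cos(φ) = Re(Z)/|Z| = 57.6/5.762e+04 = 0.0009997.
Step 5 — Type: Im(Z) = -5.762e+04 ⇒ leading (phase φ = -89.9°).

PF = 0.0009997 (leading, φ = -89.9°)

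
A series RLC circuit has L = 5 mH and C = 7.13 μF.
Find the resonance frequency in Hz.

Step 1 — Resonance condition Im(Z)=0 gives ω₀ = 1/√(LC).
Step 2 — ω₀ = 1/√(0.005·7.13e-06) = 5296 rad/s.
Step 3 — f₀ = ω₀/(2π) = 842.9 Hz.

f₀ = 842.9 Hz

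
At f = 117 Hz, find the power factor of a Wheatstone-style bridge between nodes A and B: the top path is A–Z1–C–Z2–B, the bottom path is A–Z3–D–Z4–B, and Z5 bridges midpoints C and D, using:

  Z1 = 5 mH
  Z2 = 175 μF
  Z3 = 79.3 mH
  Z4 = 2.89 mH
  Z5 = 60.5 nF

Step 1 — Angular frequency: ω = 2π·f = 2π·117 = 735.1 rad/s.
Step 2 — Component impedances:
  Z1: Z = jωL = j·735.1·0.005 = 0 + j3.676 Ω
  Z2: Z = 1/(jωC) = -j/(ω·C) = 0 - j7.773 Ω
  Z3: Z = jωL = j·735.1·0.0793 = 0 + j58.3 Ω
  Z4: Z = jωL = j·735.1·0.00289 = 0 + j2.125 Ω
  Z5: Z = 1/(jωC) = -j/(ω·C) = 0 - j2.248e+04 Ω
Step 3 — Bridge requires nodal analysis (the Z5 bridge couples midpoints C and D, so the two paths cannot be reduced to a simple series/parallel combination). Setting node B to ground and injecting 1 A at node A, the 3-node admittance system at A, C, D solves to V_A = Z_AB = 0 - j4.393 Ω = 4.393∠-90.0° Ω.
Step 4 — Power factor: PF = cos(φ) = Re(Z)/|Z| = -0/4.393 = -0.
Step 5 — Type: Im(Z) = -4.393 ⇒ leading (phase φ = -90.0°).

PF = -0 (leading, φ = -90.0°)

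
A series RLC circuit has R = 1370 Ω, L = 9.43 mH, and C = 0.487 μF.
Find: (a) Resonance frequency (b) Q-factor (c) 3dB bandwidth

Step 1 — Resonance condition Im(Z)=0 gives ω₀ = 1/√(LC).
Step 2 — ω₀ = 1/√(0.00943·4.87e-07) = 1.476e+04 rad/s.
Step 3 — f₀ = ω₀/(2π) = 2349 Hz.
Step 4 — Series Q: Q = ω₀L/R = 1.476e+04·0.00943/1370 = 0.1016.
Step 5 — 3dB bandwidth: Δω = ω₀/Q = 1.453e+05 rad/s; BW = Δω/(2π) = 2.312e+04 Hz.

(a) f₀ = 2349 Hz  (b) Q = 0.1016  (c) BW = 2.312e+04 Hz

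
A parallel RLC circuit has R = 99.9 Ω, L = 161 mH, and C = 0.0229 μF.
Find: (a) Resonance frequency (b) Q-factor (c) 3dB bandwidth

Step 1 — Resonance: ω₀ = 1/√(LC) = 1/√(0.161·2.29e-08) = 1.647e+04 rad/s.
Step 2 — f₀ = ω₀/(2π) = 2621 Hz.
Step 3 — Parallel Q: Q = R/(ω₀L) = 99.9/(1.647e+04·0.161) = 0.03768.
Step 4 — Bandwidth: Δω = ω₀/Q = 4.371e+05 rad/s; BW = Δω/(2π) = 6.957e+04 Hz.

(a) f₀ = 2621 Hz  (b) Q = 0.03768  (c) BW = 6.957e+04 Hz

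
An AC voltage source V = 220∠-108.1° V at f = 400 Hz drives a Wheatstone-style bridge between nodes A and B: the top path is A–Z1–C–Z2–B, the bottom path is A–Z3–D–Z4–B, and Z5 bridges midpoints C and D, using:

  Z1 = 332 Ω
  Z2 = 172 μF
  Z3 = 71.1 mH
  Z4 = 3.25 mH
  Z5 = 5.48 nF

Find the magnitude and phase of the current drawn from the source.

Step 1 — Angular frequency: ω = 2π·f = 2π·400 = 2513 rad/s.
Step 2 — Component impedances:
  Z1: Z = R = 332 Ω
  Z2: Z = 1/(jωC) = -j/(ω·C) = 0 - j2.313 Ω
  Z3: Z = jωL = j·2513·0.0711 = 0 + j178.7 Ω
  Z4: Z = jωL = j·2513·0.00325 = 0 + j8.168 Ω
  Z5: Z = 1/(jωC) = -j/(ω·C) = 0 - j7.261e+04 Ω
Step 3 — Bridge requires nodal analysis (the Z5 bridge couples midpoints C and D, so the two paths cannot be reduced to a simple series/parallel combination). Setting node B to ground and injecting 1 A at node A, the 3-node admittance system at A, C, D solves to V_A = Z_AB = 80.35 + j142.2 Ω = 163.3∠60.5° Ω.
Step 4 — Source phasor: V = 220∠-108.1° V = -68.35 - j209.1 V.
Step 5 — Ohm's law: I = V / Z_total = (-68.35 - j209.1) / (80.35 + j142.2) = -1.321 - j0.2655 A.
Step 6 — Convert to polar: |I| = 1.347 A, ∠I = -168.6°.

I = 1.347∠-168.6° A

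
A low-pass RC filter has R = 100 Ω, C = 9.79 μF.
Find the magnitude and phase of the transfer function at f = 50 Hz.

Step 1 — Angular frequency: ω = 2π·50 = 314.2 rad/s.
Step 2 — Transfer function: H(jω) = 1/(1 + jωRC).
Step 3 — Denominator: 1 + jωRC = 1 + j·314.2·100·9.79e-06 = 1 + j0.3076.
Step 4 — H = 0.9136 - j0.281.
Step 5 — Magnitude: |H| = 0.9558 (-0.4 dB); phase: φ = -17.1°.

|H| = 0.9558 (-0.4 dB), φ = -17.1°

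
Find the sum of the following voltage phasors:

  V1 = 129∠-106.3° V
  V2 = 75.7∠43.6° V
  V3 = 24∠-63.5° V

Step 1 — Convert each phasor to rectangular form:
  V1 = 129·(cos(-106.3°) + j·sin(-106.3°)) = -36.21 - j123.8 V
  V2 = 75.7·(cos(43.6°) + j·sin(43.6°)) = 54.82 + j52.2 V
  V3 = 24·(cos(-63.5°) + j·sin(-63.5°)) = 10.71 - j21.48 V
Step 2 — Sum components: V_total = 29.32 - j93.09 V.
Step 3 — Convert to polar: |V_total| = 97.6 V, ∠V_total = -72.5°.

V_total = 97.6∠-72.5° V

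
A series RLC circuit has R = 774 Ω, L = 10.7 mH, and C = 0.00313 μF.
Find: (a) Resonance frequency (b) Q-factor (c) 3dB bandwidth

Step 1 — Resonance: ω₀ = 1/√(LC) = 1/√(0.0107·3.13e-09) = 1.728e+05 rad/s.
Step 2 — f₀ = ω₀/(2π) = 2.75e+04 Hz.
Step 3 — Series Q: Q = ω₀L/R = 1.728e+05·0.0107/774 = 2.389.
Step 4 — Bandwidth: Δω = ω₀/Q = 7.234e+04 rad/s; BW = Δω/(2π) = 1.151e+04 Hz.

(a) f₀ = 2.75e+04 Hz  (b) Q = 2.389  (c) BW = 1.151e+04 Hz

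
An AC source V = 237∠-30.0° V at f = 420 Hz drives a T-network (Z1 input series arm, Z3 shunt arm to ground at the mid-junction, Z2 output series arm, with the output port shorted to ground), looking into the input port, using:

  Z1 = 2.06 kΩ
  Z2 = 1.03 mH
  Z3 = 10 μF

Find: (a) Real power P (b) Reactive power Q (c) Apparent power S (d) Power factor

Step 1 — Angular frequency: ω = 2π·f = 2π·420 = 2639 rad/s.
Step 2 — Component impedances:
  Z1: Z = R = 2060 Ω
  Z2: Z = jωL = j·2639·0.00103 = 0 + j2.718 Ω
  Z3: Z = 1/(jωC) = -j/(ω·C) = 0 - j37.89 Ω
Step 3 — With the output port shorted to ground, the output series arm Z2 runs from the junction to ground; the shunt arm Z3 also runs from the junction to ground. They appear in parallel: Z3 || Z2 = 0 + j2.928 Ω.
Step 4 — Series with input arm Z1: Z_in = Z1 + (Z3 || Z2) = 2060 + j2.928 Ω = 2060∠0.1° Ω.
Step 5 — Source phasor: V = 237∠-30.0° V = 205.2 - j118.5 V.
Step 6 — Current: I = V / Z = 0.09955 - j0.05767 A = 0.115∠-30.1° A.
Step 7 — Complex power: S = V·I* = 27.27 + j0.03876 VA.
Step 8 — Real power: P = Re(S) = 27.27 W.
Step 9 — Reactive power: Q = Im(S) = 0.03876 VAR.
Step 10 — Apparent power: |S| = 27.27 VA.
Step 11 — Power factor: PF = P/|S| = 1 (lagging).

(a) P = 27.27 W  (b) Q = 0.03876 VAR  (c) S = 27.27 VA  (d) PF = 1 (lagging)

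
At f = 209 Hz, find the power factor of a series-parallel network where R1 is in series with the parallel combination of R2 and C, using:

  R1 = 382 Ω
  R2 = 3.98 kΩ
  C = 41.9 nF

Step 1 — Angular frequency: ω = 2π·f = 2π·209 = 1313 rad/s.
Step 2 — Component impedances:
  R1: Z = R = 382 Ω
  R2: Z = R = 3980 Ω
  C: Z = 1/(jωC) = -j/(ω·C) = 0 - j1.817e+04 Ω
Step 3 — Parallel branch: R2 || C = 1/(1/R2 + 1/C) = 3798 - j831.7 Ω.
Step 4 — Series with R1: Z_total = R1 + (R2 || C) = 4180 - j831.7 Ω = 4262∠-11.3° Ω.
Step 5 — Power factor: PF = cos(φ) = Re(Z)/|Z| = 4180/4262 = 0.9808.
Step 6 — Type: Im(Z) = -831.7 ⇒ leading (phase φ = -11.3°).

PF = 0.9808 (leading, φ = -11.3°)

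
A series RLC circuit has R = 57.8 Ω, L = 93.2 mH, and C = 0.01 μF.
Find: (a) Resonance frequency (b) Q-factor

Step 1 — Resonance condition Im(Z)=0 gives ω₀ = 1/√(LC).
Step 2 — ω₀ = 1/√(0.0932·1e-08) = 3.276e+04 rad/s.
Step 3 — f₀ = ω₀/(2π) = 5213 Hz.
Step 4 — Series Q: Q = ω₀L/R = 3.276e+04·0.0932/57.8 = 52.82.

(a) f₀ = 5213 Hz  (b) Q = 52.82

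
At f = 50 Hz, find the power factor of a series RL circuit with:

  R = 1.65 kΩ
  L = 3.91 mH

Step 1 — Angular frequency: ω = 2π·f = 2π·50 = 314.2 rad/s.
Step 2 — Component impedances:
  R: Z = R = 1650 Ω
  L: Z = jωL = j·314.2·0.00391 = 0 + j1.228 Ω
Step 3 — Series combination: Z_total = R + L = 1650 + j1.228 Ω = 1650∠0.0° Ω.
Step 4 — Power factor: PF = cos(φ) = Re(Z)/|Z| = 1650/1650 = 1.
Step 5 — Type: Im(Z) = 1.228 ⇒ lagging (phase φ = 0.0°).

PF = 1 (lagging, φ = 0.0°)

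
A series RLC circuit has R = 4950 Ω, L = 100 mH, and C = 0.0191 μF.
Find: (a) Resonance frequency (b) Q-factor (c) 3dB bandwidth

Step 1 — Resonance: ω₀ = 1/√(LC) = 1/√(0.1·1.91e-08) = 2.288e+04 rad/s.
Step 2 — f₀ = ω₀/(2π) = 3642 Hz.
Step 3 — Series Q: Q = ω₀L/R = 2.288e+04·0.1/4950 = 0.4623.
Step 4 — Bandwidth: Δω = ω₀/Q = 4.95e+04 rad/s; BW = Δω/(2π) = 7878 Hz.

(a) f₀ = 3642 Hz  (b) Q = 0.4623  (c) BW = 7878 Hz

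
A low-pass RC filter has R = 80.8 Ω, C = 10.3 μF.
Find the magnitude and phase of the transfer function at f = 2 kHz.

Step 1 — Angular frequency: ω = 2π·2000 = 1.257e+04 rad/s.
Step 2 — Transfer function: H(jω) = 1/(1 + jωRC).
Step 3 — Denominator: 1 + jωRC = 1 + j·1.257e+04·80.8·1.03e-05 = 1 + j10.46.
Step 4 — H = 0.00906 - j0.09475.
Step 5 — Magnitude: |H| = 0.09518 (-20.4 dB); phase: φ = -84.5°.

|H| = 0.09518 (-20.4 dB), φ = -84.5°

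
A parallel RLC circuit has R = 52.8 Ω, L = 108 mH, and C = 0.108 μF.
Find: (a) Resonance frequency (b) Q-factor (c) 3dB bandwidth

Step 1 — Resonance: ω₀ = 1/√(LC) = 1/√(0.108·1.08e-07) = 9259 rad/s.
Step 2 — f₀ = ω₀/(2π) = 1474 Hz.
Step 3 — Parallel Q: Q = R/(ω₀L) = 52.8/(9259·0.108) = 0.0528.
Step 4 — Bandwidth: Δω = ω₀/Q = 1.754e+05 rad/s; BW = Δω/(2π) = 2.791e+04 Hz.

(a) f₀ = 1474 Hz  (b) Q = 0.0528  (c) BW = 2.791e+04 Hz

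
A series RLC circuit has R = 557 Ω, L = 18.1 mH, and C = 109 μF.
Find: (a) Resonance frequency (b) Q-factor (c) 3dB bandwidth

Step 1 — Resonance: ω₀ = 1/√(LC) = 1/√(0.0181·0.000109) = 711.9 rad/s.
Step 2 — f₀ = ω₀/(2π) = 113.3 Hz.
Step 3 — Series Q: Q = ω₀L/R = 711.9·0.0181/557 = 0.02314.
Step 4 — Bandwidth: Δω = ω₀/Q = 3.077e+04 rad/s; BW = Δω/(2π) = 4898 Hz.

(a) f₀ = 113.3 Hz  (b) Q = 0.02314  (c) BW = 4898 Hz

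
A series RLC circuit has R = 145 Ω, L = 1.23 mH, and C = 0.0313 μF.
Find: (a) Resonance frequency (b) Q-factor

Step 1 — Resonance condition Im(Z)=0 gives ω₀ = 1/√(LC).
Step 2 — ω₀ = 1/√(0.00123·3.13e-08) = 1.612e+05 rad/s.
Step 3 — f₀ = ω₀/(2π) = 2.565e+04 Hz.
Step 4 — Series Q: Q = ω₀L/R = 1.612e+05·0.00123/145 = 1.367.

(a) f₀ = 2.565e+04 Hz  (b) Q = 1.367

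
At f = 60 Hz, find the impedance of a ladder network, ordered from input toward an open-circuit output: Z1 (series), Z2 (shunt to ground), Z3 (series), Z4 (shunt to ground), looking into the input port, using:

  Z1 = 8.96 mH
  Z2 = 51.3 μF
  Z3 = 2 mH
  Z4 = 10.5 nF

Step 1 — Angular frequency: ω = 2π·f = 2π·60 = 377 rad/s.
Step 2 — Component impedances:
  Z1: Z = jωL = j·377·0.00896 = 0 + j3.378 Ω
  Z2: Z = 1/(jωC) = -j/(ω·C) = 0 - j51.71 Ω
  Z3: Z = jωL = j·377·0.002 = 0 + j0.754 Ω
  Z4: Z = 1/(jωC) = -j/(ω·C) = 0 - j2.526e+05 Ω
Step 3 — Ladder network (open output): work backward from the far end, alternating series and parallel combinations. Z_in = 0 - j48.32 Ω = 48.32∠-90.0° Ω.

Z = 0 - j48.32 Ω = 48.32∠-90.0° Ω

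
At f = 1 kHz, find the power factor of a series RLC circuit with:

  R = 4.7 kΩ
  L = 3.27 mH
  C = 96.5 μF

Step 1 — Angular frequency: ω = 2π·f = 2π·1000 = 6283 rad/s.
Step 2 — Component impedances:
  R: Z = R = 4700 Ω
  L: Z = jωL = j·6283·0.00327 = 0 + j20.55 Ω
  C: Z = 1/(jωC) = -j/(ω·C) = 0 - j1.649 Ω
Step 3 — Series combination: Z_total = R + L + C = 4700 + j18.9 Ω = 4700∠0.2° Ω.
Step 4 — Power factor: PF = cos(φ) = Re(Z)/|Z| = 4700/4700 = 1.
Step 5 — Type: Im(Z) = 18.9 ⇒ lagging (phase φ = 0.2°).

PF = 1 (lagging, φ = 0.2°)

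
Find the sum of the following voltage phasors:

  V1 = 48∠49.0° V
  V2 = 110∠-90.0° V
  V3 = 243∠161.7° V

Step 1 — Convert each phasor to rectangular form:
  V1 = 48·(cos(49.0°) + j·sin(49.0°)) = 31.49 + j36.23 V
  V2 = 110·(cos(-90.0°) + j·sin(-90.0°)) = 0 - j110 V
  V3 = 243·(cos(161.7°) + j·sin(161.7°)) = -230.7 + j76.3 V
Step 2 — Sum components: V_total = -199.2 + j2.526 V.
Step 3 — Convert to polar: |V_total| = 199.2 V, ∠V_total = 179.3°.

V_total = 199.2∠179.3° V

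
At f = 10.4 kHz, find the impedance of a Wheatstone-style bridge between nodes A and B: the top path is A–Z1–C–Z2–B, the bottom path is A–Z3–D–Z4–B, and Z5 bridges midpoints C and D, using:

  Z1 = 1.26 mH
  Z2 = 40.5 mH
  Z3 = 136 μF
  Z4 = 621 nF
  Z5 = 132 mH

Step 1 — Angular frequency: ω = 2π·f = 2π·1.04e+04 = 6.535e+04 rad/s.
Step 2 — Component impedances:
  Z1: Z = jωL = j·6.535e+04·0.00126 = 0 + j82.33 Ω
  Z2: Z = jωL = j·6.535e+04·0.0405 = 0 + j2646 Ω
  Z3: Z = 1/(jωC) = -j/(ω·C) = 0 - j0.1125 Ω
  Z4: Z = 1/(jωC) = -j/(ω·C) = 0 - j24.64 Ω
  Z5: Z = jωL = j·6.535e+04·0.132 = 0 + j8626 Ω
Step 3 — Bridge requires nodal analysis (the Z5 bridge couples midpoints C and D, so the two paths cannot be reduced to a simple series/parallel combination). Setting node B to ground and injecting 1 A at node A, the 3-node admittance system at A, C, D solves to V_A = Z_AB = 0 - j24.98 Ω = 24.98∠-90.0° Ω.

Z = 0 - j24.98 Ω = 24.98∠-90.0° Ω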